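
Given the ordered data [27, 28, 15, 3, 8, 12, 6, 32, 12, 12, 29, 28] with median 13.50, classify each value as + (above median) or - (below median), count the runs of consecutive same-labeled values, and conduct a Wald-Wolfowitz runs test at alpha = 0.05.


Step 1: Compute median = 13.50; label A = above, B = below.
Labels in order: AAABBBBABBAA  (n_A = 6, n_B = 6)
Step 2: Count runs R = 5.
Step 3: Under H0 (random ordering), E[R] = 2*n_A*n_B/(n_A+n_B) + 1 = 2*6*6/12 + 1 = 7.0000.
        Var[R] = 2*n_A*n_B*(2*n_A*n_B - n_A - n_B) / ((n_A+n_B)^2 * (n_A+n_B-1)) = 4320/1584 = 2.7273.
        SD[R] = 1.6514.
Step 4: Continuity-corrected z = (R + 0.5 - E[R]) / SD[R] = (5 + 0.5 - 7.0000) / 1.6514 = -0.9083.
Step 5: Two-sided p-value via normal approximation = 2*(1 - Phi(|z|)) = 0.363722.
Step 6: alpha = 0.05. fail to reject H0.

R = 5, z = -0.9083, p = 0.363722, fail to reject H0.


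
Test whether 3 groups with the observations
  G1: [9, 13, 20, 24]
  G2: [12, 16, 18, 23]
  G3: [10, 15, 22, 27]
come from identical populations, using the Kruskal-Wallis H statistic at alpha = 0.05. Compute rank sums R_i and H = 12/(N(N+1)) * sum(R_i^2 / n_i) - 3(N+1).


Step 1: Combine all N = 12 observations and assign midranks.
sorted (value, group, rank): (9,G1,1), (10,G3,2), (12,G2,3), (13,G1,4), (15,G3,5), (16,G2,6), (18,G2,7), (20,G1,8), (22,G3,9), (23,G2,10), (24,G1,11), (27,G3,12)
Step 2: Sum ranks within each group.
R_1 = 24 (n_1 = 4)
R_2 = 26 (n_2 = 4)
R_3 = 28 (n_3 = 4)
Step 3: H = 12/(N(N+1)) * sum(R_i^2/n_i) - 3(N+1)
     = 12/(12*13) * (24^2/4 + 26^2/4 + 28^2/4) - 3*13
     = 0.076923 * 509 - 39
     = 0.153846.
Step 4: No ties, so H is used without correction.
Step 5: Under H0, H ~ chi^2(2); p-value = 0.925961.
Step 6: alpha = 0.05. fail to reject H0.

H = 0.1538, df = 2, p = 0.925961, fail to reject H0.


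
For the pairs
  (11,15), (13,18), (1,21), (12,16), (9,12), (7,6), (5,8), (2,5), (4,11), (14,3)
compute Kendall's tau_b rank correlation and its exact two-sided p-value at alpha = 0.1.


Step 1: Enumerate the 45 unordered pairs (i,j) with i<j and classify each by sign(x_j-x_i) * sign(y_j-y_i).
  (1,2):dx=+2,dy=+3->C; (1,3):dx=-10,dy=+6->D; (1,4):dx=+1,dy=+1->C; (1,5):dx=-2,dy=-3->C
  (1,6):dx=-4,dy=-9->C; (1,7):dx=-6,dy=-7->C; (1,8):dx=-9,dy=-10->C; (1,9):dx=-7,dy=-4->C
  (1,10):dx=+3,dy=-12->D; (2,3):dx=-12,dy=+3->D; (2,4):dx=-1,dy=-2->C; (2,5):dx=-4,dy=-6->C
  (2,6):dx=-6,dy=-12->C; (2,7):dx=-8,dy=-10->C; (2,8):dx=-11,dy=-13->C; (2,9):dx=-9,dy=-7->C
  (2,10):dx=+1,dy=-15->D; (3,4):dx=+11,dy=-5->D; (3,5):dx=+8,dy=-9->D; (3,6):dx=+6,dy=-15->D
  (3,7):dx=+4,dy=-13->D; (3,8):dx=+1,dy=-16->D; (3,9):dx=+3,dy=-10->D; (3,10):dx=+13,dy=-18->D
  (4,5):dx=-3,dy=-4->C; (4,6):dx=-5,dy=-10->C; (4,7):dx=-7,dy=-8->C; (4,8):dx=-10,dy=-11->C
  (4,9):dx=-8,dy=-5->C; (4,10):dx=+2,dy=-13->D; (5,6):dx=-2,dy=-6->C; (5,7):dx=-4,dy=-4->C
  (5,8):dx=-7,dy=-7->C; (5,9):dx=-5,dy=-1->C; (5,10):dx=+5,dy=-9->D; (6,7):dx=-2,dy=+2->D
  (6,8):dx=-5,dy=-1->C; (6,9):dx=-3,dy=+5->D; (6,10):dx=+7,dy=-3->D; (7,8):dx=-3,dy=-3->C
  (7,9):dx=-1,dy=+3->D; (7,10):dx=+9,dy=-5->D; (8,9):dx=+2,dy=+6->C; (8,10):dx=+12,dy=-2->D
  (9,10):dx=+10,dy=-8->D
Step 2: C = 25, D = 20, total pairs = 45.
Step 3: tau = (C - D)/(n(n-1)/2) = (25 - 20)/45 = 0.111111.
Step 4: Exact two-sided p-value (enumerate n! = 3628800 permutations of y under H0): p = 0.727490.
Step 5: alpha = 0.1. fail to reject H0.

tau_b = 0.1111 (C=25, D=20), p = 0.727490, fail to reject H0.


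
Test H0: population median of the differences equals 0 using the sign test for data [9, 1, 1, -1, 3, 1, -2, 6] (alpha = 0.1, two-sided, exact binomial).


Step 1: Discard zero differences. Original n = 8; n_eff = number of nonzero differences = 8.
Nonzero differences (with sign): +9, +1, +1, -1, +3, +1, -2, +6
Step 2: Count signs: positive = 6, negative = 2.
Step 3: Under H0: P(positive) = 0.5, so the number of positives S ~ Bin(8, 0.5).
Step 4: Two-sided exact p-value = sum of Bin(8,0.5) probabilities at or below the observed probability = 0.289062.
Step 5: alpha = 0.1. fail to reject H0.

n_eff = 8, pos = 6, neg = 2, p = 0.289062, fail to reject H0.


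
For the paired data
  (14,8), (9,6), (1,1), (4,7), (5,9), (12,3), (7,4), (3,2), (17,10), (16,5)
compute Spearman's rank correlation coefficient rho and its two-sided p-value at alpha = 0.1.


Step 1: Rank x and y separately (midranks; no ties here).
rank(x): 14->8, 9->6, 1->1, 4->3, 5->4, 12->7, 7->5, 3->2, 17->10, 16->9
rank(y): 8->8, 6->6, 1->1, 7->7, 9->9, 3->3, 4->4, 2->2, 10->10, 5->5
Step 2: d_i = R_x(i) - R_y(i); compute d_i^2.
  (8-8)^2=0, (6-6)^2=0, (1-1)^2=0, (3-7)^2=16, (4-9)^2=25, (7-3)^2=16, (5-4)^2=1, (2-2)^2=0, (10-10)^2=0, (9-5)^2=16
sum(d^2) = 74.
Step 3: rho = 1 - 6*74 / (10*(10^2 - 1)) = 1 - 444/990 = 0.551515.
Step 4: Under H0, t = rho * sqrt((n-2)/(1-rho^2)) = 1.8700 ~ t(8).
Step 5: Two-sided p-value from the t-distribution with 8 df = 0.098401.
Step 6: alpha = 0.1. reject H0.

rho = 0.5515, p = 0.098401, reject H0 at alpha = 0.1.


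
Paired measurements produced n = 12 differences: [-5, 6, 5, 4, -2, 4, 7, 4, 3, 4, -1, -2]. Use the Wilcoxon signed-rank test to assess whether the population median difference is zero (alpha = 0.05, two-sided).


Step 1: Drop any zero differences (none here) and take |d_i|.
|d| = [5, 6, 5, 4, 2, 4, 7, 4, 3, 4, 1, 2]
Step 2: Midrank |d_i| (ties get averaged ranks).
ranks: |5|->9.5, |6|->11, |5|->9.5, |4|->6.5, |2|->2.5, |4|->6.5, |7|->12, |4|->6.5, |3|->4, |4|->6.5, |1|->1, |2|->2.5
Step 3: Attach original signs; sum ranks with positive sign and with negative sign.
W+ = 11 + 9.5 + 6.5 + 6.5 + 12 + 6.5 + 4 + 6.5 = 62.5
W- = 9.5 + 2.5 + 1 + 2.5 = 15.5
(Check: W+ + W- = 78 should equal n(n+1)/2 = 78.)
Step 4: Test statistic W = min(W+, W-) = 15.5.
Step 5: Ties in |d|, so use the tie-corrected normal approximation.
        E[W] = n(n+1)/4 = 12*13/4 = 39.
        Tie groups: |d|=2 (t=2), |d|=4 (t=4), |d|=5 (t=2); sum(t^3 - t) = 72.
        Var[W] = n(n+1)(2n+1)/24 - sum(t^3-t)/48 = 3900/24 - 72/48 = 161.
        z = (W - E[W]) / sqrt(Var[W]) = (15.5 - 39) / 12.6886 = -1.8521.
        Two-sided p = 2*Phi(z) = 0.064017.
Step 6: alpha = 0.05. fail to reject H0.

W+ = 62.5, W- = 15.5, W = min = 15.5, p = 0.064017, fail to reject H0.


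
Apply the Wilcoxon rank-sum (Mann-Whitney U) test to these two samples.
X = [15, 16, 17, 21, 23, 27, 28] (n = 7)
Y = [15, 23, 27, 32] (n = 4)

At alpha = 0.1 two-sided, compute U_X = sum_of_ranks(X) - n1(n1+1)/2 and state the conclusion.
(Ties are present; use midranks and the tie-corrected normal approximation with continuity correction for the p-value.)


Step 1: Combine and sort all 11 observations; assign midranks.
sorted (value, group): (15,X), (15,Y), (16,X), (17,X), (21,X), (23,X), (23,Y), (27,X), (27,Y), (28,X), (32,Y)
ranks: 15->1.5, 15->1.5, 16->3, 17->4, 21->5, 23->6.5, 23->6.5, 27->8.5, 27->8.5, 28->10, 32->11
Step 2: Rank sum for X: R1 = 1.5 + 3 + 4 + 5 + 6.5 + 8.5 + 10 = 38.5.
Step 3: U_X = R1 - n1(n1+1)/2 = 38.5 - 7*8/2 = 38.5 - 28 = 10.5.
       U_Y = n1*n2 - U_X = 28 - 10.5 = 17.5.
Step 4: Ties are present, so use the tie-corrected normal approximation (with continuity correction) for the p-value.
Step 5: p-value = 0.568100; compare to alpha = 0.1. fail to reject H0.

U_X = 10.5, p = 0.568100, fail to reject H0 at alpha = 0.1.


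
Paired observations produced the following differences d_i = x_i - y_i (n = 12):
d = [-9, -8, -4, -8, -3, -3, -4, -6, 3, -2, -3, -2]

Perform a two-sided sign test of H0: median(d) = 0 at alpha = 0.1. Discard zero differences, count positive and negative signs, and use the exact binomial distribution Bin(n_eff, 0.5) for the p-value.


Step 1: Discard zero differences. Original n = 12; n_eff = number of nonzero differences = 12.
Nonzero differences (with sign): -9, -8, -4, -8, -3, -3, -4, -6, +3, -2, -3, -2
Step 2: Count signs: positive = 1, negative = 11.
Step 3: Under H0: P(positive) = 0.5, so the number of positives S ~ Bin(12, 0.5).
Step 4: Two-sided exact p-value = sum of Bin(12,0.5) probabilities at or below the observed probability = 0.006348.
Step 5: alpha = 0.1. reject H0.

n_eff = 12, pos = 1, neg = 11, p = 0.006348, reject H0.


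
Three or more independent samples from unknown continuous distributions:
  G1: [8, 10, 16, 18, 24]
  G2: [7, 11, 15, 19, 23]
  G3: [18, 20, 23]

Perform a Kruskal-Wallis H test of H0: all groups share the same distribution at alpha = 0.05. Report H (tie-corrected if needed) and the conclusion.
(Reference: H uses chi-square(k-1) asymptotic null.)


Step 1: Combine all N = 13 observations and assign midranks.
sorted (value, group, rank): (7,G2,1), (8,G1,2), (10,G1,3), (11,G2,4), (15,G2,5), (16,G1,6), (18,G1,7.5), (18,G3,7.5), (19,G2,9), (20,G3,10), (23,G2,11.5), (23,G3,11.5), (24,G1,13)
Step 2: Sum ranks within each group.
R_1 = 31.5 (n_1 = 5)
R_2 = 30.5 (n_2 = 5)
R_3 = 29 (n_3 = 3)
Step 3: H = 12/(N(N+1)) * sum(R_i^2/n_i) - 3(N+1)
     = 12/(13*14) * (31.5^2/5 + 30.5^2/5 + 29^2/3) - 3*14
     = 0.065934 * 664.833 - 42
     = 1.835165.
Step 4: Ties present; correction factor C = 1 - 12/(13^3 - 13) = 0.994505. Corrected H = 1.835165 / 0.994505 = 1.845304.
Step 5: Under H0, H ~ chi^2(2); p-value = 0.397464.
Step 6: alpha = 0.05. fail to reject H0.

H = 1.8453, df = 2, p = 0.397464, fail to reject H0.


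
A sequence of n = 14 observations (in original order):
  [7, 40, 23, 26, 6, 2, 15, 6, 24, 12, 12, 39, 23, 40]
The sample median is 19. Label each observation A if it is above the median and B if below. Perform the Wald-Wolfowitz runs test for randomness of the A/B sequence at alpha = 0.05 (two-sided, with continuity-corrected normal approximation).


Step 1: Compute median = 19; label A = above, B = below.
Labels in order: BAAABBBBABBAAA  (n_A = 7, n_B = 7)
Step 2: Count runs R = 6.
Step 3: Under H0 (random ordering), E[R] = 2*n_A*n_B/(n_A+n_B) + 1 = 2*7*7/14 + 1 = 8.0000.
        Var[R] = 2*n_A*n_B*(2*n_A*n_B - n_A - n_B) / ((n_A+n_B)^2 * (n_A+n_B-1)) = 8232/2548 = 3.2308.
        SD[R] = 1.7974.
Step 4: Continuity-corrected z = (R + 0.5 - E[R]) / SD[R] = (6 + 0.5 - 8.0000) / 1.7974 = -0.8345.
Step 5: Two-sided p-value via normal approximation = 2*(1 - Phi(|z|)) = 0.403986.
Step 6: alpha = 0.05. fail to reject H0.

R = 6, z = -0.8345, p = 0.403986, fail to reject H0.


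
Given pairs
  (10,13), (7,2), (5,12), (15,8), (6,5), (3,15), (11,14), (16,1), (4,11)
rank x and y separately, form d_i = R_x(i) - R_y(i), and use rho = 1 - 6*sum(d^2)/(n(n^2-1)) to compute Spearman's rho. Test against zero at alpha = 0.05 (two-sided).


Step 1: Rank x and y separately (midranks; no ties here).
rank(x): 10->6, 7->5, 5->3, 15->8, 6->4, 3->1, 11->7, 16->9, 4->2
rank(y): 13->7, 2->2, 12->6, 8->4, 5->3, 15->9, 14->8, 1->1, 11->5
Step 2: d_i = R_x(i) - R_y(i); compute d_i^2.
  (6-7)^2=1, (5-2)^2=9, (3-6)^2=9, (8-4)^2=16, (4-3)^2=1, (1-9)^2=64, (7-8)^2=1, (9-1)^2=64, (2-5)^2=9
sum(d^2) = 174.
Step 3: rho = 1 - 6*174 / (9*(9^2 - 1)) = 1 - 1044/720 = -0.450000.
Step 4: Under H0, t = rho * sqrt((n-2)/(1-rho^2)) = -1.3332 ~ t(7).
Step 5: Two-sided p-value from the t-distribution with 7 df = 0.224216.
Step 6: alpha = 0.05. fail to reject H0.

rho = -0.4500, p = 0.224216, fail to reject H0 at alpha = 0.05.


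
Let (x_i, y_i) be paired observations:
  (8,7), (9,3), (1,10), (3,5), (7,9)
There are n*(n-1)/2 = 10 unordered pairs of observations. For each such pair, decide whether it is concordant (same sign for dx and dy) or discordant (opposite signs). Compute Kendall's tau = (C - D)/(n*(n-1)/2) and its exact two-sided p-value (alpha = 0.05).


Step 1: Enumerate the 10 unordered pairs (i,j) with i<j and classify each by sign(x_j-x_i) * sign(y_j-y_i).
  (1,2):dx=+1,dy=-4->D; (1,3):dx=-7,dy=+3->D; (1,4):dx=-5,dy=-2->C; (1,5):dx=-1,dy=+2->D
  (2,3):dx=-8,dy=+7->D; (2,4):dx=-6,dy=+2->D; (2,5):dx=-2,dy=+6->D; (3,4):dx=+2,dy=-5->D
  (3,5):dx=+6,dy=-1->D; (4,5):dx=+4,dy=+4->C
Step 2: C = 2, D = 8, total pairs = 10.
Step 3: tau = (C - D)/(n(n-1)/2) = (2 - 8)/10 = -0.600000.
Step 4: Exact two-sided p-value (enumerate n! = 120 permutations of y under H0): p = 0.233333.
Step 5: alpha = 0.05. fail to reject H0.

tau_b = -0.6000 (C=2, D=8), p = 0.233333, fail to reject H0.


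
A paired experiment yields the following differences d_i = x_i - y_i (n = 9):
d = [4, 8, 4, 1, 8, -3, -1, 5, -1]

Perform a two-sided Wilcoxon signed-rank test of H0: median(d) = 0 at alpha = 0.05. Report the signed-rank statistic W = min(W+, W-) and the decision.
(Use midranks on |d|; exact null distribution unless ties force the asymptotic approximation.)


Step 1: Drop any zero differences (none here) and take |d_i|.
|d| = [4, 8, 4, 1, 8, 3, 1, 5, 1]
Step 2: Midrank |d_i| (ties get averaged ranks).
ranks: |4|->5.5, |8|->8.5, |4|->5.5, |1|->2, |8|->8.5, |3|->4, |1|->2, |5|->7, |1|->2
Step 3: Attach original signs; sum ranks with positive sign and with negative sign.
W+ = 5.5 + 8.5 + 5.5 + 2 + 8.5 + 7 = 37
W- = 4 + 2 + 2 = 8
(Check: W+ + W- = 45 should equal n(n+1)/2 = 45.)
Step 4: Test statistic W = min(W+, W-) = 8.
Step 5: Ties in |d|, so use the tie-corrected normal approximation.
        E[W] = n(n+1)/4 = 9*10/4 = 22.5.
        Tie groups: |d|=1 (t=3), |d|=4 (t=2), |d|=8 (t=2); sum(t^3 - t) = 36.
        Var[W] = n(n+1)(2n+1)/24 - sum(t^3-t)/48 = 1710/24 - 36/48 = 70.5.
        z = (W - E[W]) / sqrt(Var[W]) = (8 - 22.5) / 8.3964 = -1.7269.
        Two-sided p = 2*Phi(z) = 0.084181.
Step 6: alpha = 0.05. fail to reject H0.

W+ = 37, W- = 8, W = min = 8, p = 0.084181, fail to reject H0.


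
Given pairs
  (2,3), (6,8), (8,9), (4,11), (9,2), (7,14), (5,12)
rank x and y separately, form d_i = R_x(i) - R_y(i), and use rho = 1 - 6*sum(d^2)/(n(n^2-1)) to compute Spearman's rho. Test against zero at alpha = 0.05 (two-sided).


Step 1: Rank x and y separately (midranks; no ties here).
rank(x): 2->1, 6->4, 8->6, 4->2, 9->7, 7->5, 5->3
rank(y): 3->2, 8->3, 9->4, 11->5, 2->1, 14->7, 12->6
Step 2: d_i = R_x(i) - R_y(i); compute d_i^2.
  (1-2)^2=1, (4-3)^2=1, (6-4)^2=4, (2-5)^2=9, (7-1)^2=36, (5-7)^2=4, (3-6)^2=9
sum(d^2) = 64.
Step 3: rho = 1 - 6*64 / (7*(7^2 - 1)) = 1 - 384/336 = -0.142857.
Step 4: Under H0, t = rho * sqrt((n-2)/(1-rho^2)) = -0.3227 ~ t(5).
Step 5: Two-sided p-value from the t-distribution with 5 df = 0.759945.
Step 6: alpha = 0.05. fail to reject H0.

rho = -0.1429, p = 0.759945, fail to reject H0 at alpha = 0.05.


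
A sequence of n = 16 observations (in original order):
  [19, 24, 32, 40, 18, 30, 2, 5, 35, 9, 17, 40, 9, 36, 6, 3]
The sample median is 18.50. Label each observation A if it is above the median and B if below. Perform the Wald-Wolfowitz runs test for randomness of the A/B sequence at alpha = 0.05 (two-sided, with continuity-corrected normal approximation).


Step 1: Compute median = 18.50; label A = above, B = below.
Labels in order: AAAABABBABBABABB  (n_A = 8, n_B = 8)
Step 2: Count runs R = 10.
Step 3: Under H0 (random ordering), E[R] = 2*n_A*n_B/(n_A+n_B) + 1 = 2*8*8/16 + 1 = 9.0000.
        Var[R] = 2*n_A*n_B*(2*n_A*n_B - n_A - n_B) / ((n_A+n_B)^2 * (n_A+n_B-1)) = 14336/3840 = 3.7333.
        SD[R] = 1.9322.
Step 4: Continuity-corrected z = (R - 0.5 - E[R]) / SD[R] = (10 - 0.5 - 9.0000) / 1.9322 = 0.2588.
Step 5: Two-sided p-value via normal approximation = 2*(1 - Phi(|z|)) = 0.795809.
Step 6: alpha = 0.05. fail to reject H0.

R = 10, z = 0.2588, p = 0.795809, fail to reject H0.


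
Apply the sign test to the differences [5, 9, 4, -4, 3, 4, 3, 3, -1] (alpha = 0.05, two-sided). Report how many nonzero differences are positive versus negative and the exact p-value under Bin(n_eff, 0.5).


Step 1: Discard zero differences. Original n = 9; n_eff = number of nonzero differences = 9.
Nonzero differences (with sign): +5, +9, +4, -4, +3, +4, +3, +3, -1
Step 2: Count signs: positive = 7, negative = 2.
Step 3: Under H0: P(positive) = 0.5, so the number of positives S ~ Bin(9, 0.5).
Step 4: Two-sided exact p-value = sum of Bin(9,0.5) probabilities at or below the observed probability = 0.179688.
Step 5: alpha = 0.05. fail to reject H0.

n_eff = 9, pos = 7, neg = 2, p = 0.179688, fail to reject H0.


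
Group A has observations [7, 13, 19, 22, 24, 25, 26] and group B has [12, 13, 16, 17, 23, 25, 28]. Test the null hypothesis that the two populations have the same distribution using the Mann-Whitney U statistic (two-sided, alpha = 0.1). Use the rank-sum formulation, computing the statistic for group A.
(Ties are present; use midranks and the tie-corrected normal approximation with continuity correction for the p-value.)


Step 1: Combine and sort all 14 observations; assign midranks.
sorted (value, group): (7,X), (12,Y), (13,X), (13,Y), (16,Y), (17,Y), (19,X), (22,X), (23,Y), (24,X), (25,X), (25,Y), (26,X), (28,Y)
ranks: 7->1, 12->2, 13->3.5, 13->3.5, 16->5, 17->6, 19->7, 22->8, 23->9, 24->10, 25->11.5, 25->11.5, 26->13, 28->14
Step 2: Rank sum for X: R1 = 1 + 3.5 + 7 + 8 + 10 + 11.5 + 13 = 54.
Step 3: U_X = R1 - n1(n1+1)/2 = 54 - 7*8/2 = 54 - 28 = 26.
       U_Y = n1*n2 - U_X = 49 - 26 = 23.
Step 4: Ties are present, so use the tie-corrected normal approximation (with continuity correction) for the p-value.
Step 5: p-value = 0.898104; compare to alpha = 0.1. fail to reject H0.

U_X = 26, p = 0.898104, fail to reject H0 at alpha = 0.1.


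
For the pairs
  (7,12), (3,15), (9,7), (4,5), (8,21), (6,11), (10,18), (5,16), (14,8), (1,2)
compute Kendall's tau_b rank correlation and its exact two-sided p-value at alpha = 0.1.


Step 1: Enumerate the 45 unordered pairs (i,j) with i<j and classify each by sign(x_j-x_i) * sign(y_j-y_i).
  (1,2):dx=-4,dy=+3->D; (1,3):dx=+2,dy=-5->D; (1,4):dx=-3,dy=-7->C; (1,5):dx=+1,dy=+9->C
  (1,6):dx=-1,dy=-1->C; (1,7):dx=+3,dy=+6->C; (1,8):dx=-2,dy=+4->D; (1,9):dx=+7,dy=-4->D
  (1,10):dx=-6,dy=-10->C; (2,3):dx=+6,dy=-8->D; (2,4):dx=+1,dy=-10->D; (2,5):dx=+5,dy=+6->C
  (2,6):dx=+3,dy=-4->D; (2,7):dx=+7,dy=+3->C; (2,8):dx=+2,dy=+1->C; (2,9):dx=+11,dy=-7->D
  (2,10):dx=-2,dy=-13->C; (3,4):dx=-5,dy=-2->C; (3,5):dx=-1,dy=+14->D; (3,6):dx=-3,dy=+4->D
  (3,7):dx=+1,dy=+11->C; (3,8):dx=-4,dy=+9->D; (3,9):dx=+5,dy=+1->C; (3,10):dx=-8,dy=-5->C
  (4,5):dx=+4,dy=+16->C; (4,6):dx=+2,dy=+6->C; (4,7):dx=+6,dy=+13->C; (4,8):dx=+1,dy=+11->C
  (4,9):dx=+10,dy=+3->C; (4,10):dx=-3,dy=-3->C; (5,6):dx=-2,dy=-10->C; (5,7):dx=+2,dy=-3->D
  (5,8):dx=-3,dy=-5->C; (5,9):dx=+6,dy=-13->D; (5,10):dx=-7,dy=-19->C; (6,7):dx=+4,dy=+7->C
  (6,8):dx=-1,dy=+5->D; (6,9):dx=+8,dy=-3->D; (6,10):dx=-5,dy=-9->C; (7,8):dx=-5,dy=-2->C
  (7,9):dx=+4,dy=-10->D; (7,10):dx=-9,dy=-16->C; (8,9):dx=+9,dy=-8->D; (8,10):dx=-4,dy=-14->C
  (9,10):dx=-13,dy=-6->C
Step 2: C = 28, D = 17, total pairs = 45.
Step 3: tau = (C - D)/(n(n-1)/2) = (28 - 17)/45 = 0.244444.
Step 4: Exact two-sided p-value (enumerate n! = 3628800 permutations of y under H0): p = 0.380720.
Step 5: alpha = 0.1. fail to reject H0.

tau_b = 0.2444 (C=28, D=17), p = 0.380720, fail to reject H0.


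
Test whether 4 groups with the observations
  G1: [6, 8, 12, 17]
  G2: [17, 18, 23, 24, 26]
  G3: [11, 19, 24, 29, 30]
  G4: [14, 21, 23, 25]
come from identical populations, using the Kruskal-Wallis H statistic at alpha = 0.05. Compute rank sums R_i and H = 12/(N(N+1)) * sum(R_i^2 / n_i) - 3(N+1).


Step 1: Combine all N = 18 observations and assign midranks.
sorted (value, group, rank): (6,G1,1), (8,G1,2), (11,G3,3), (12,G1,4), (14,G4,5), (17,G1,6.5), (17,G2,6.5), (18,G2,8), (19,G3,9), (21,G4,10), (23,G2,11.5), (23,G4,11.5), (24,G2,13.5), (24,G3,13.5), (25,G4,15), (26,G2,16), (29,G3,17), (30,G3,18)
Step 2: Sum ranks within each group.
R_1 = 13.5 (n_1 = 4)
R_2 = 55.5 (n_2 = 5)
R_3 = 60.5 (n_3 = 5)
R_4 = 41.5 (n_4 = 4)
Step 3: H = 12/(N(N+1)) * sum(R_i^2/n_i) - 3(N+1)
     = 12/(18*19) * (13.5^2/4 + 55.5^2/5 + 60.5^2/5 + 41.5^2/4) - 3*19
     = 0.035088 * 1824.22 - 57
     = 7.007895.
Step 4: Ties present; correction factor C = 1 - 18/(18^3 - 18) = 0.996904. Corrected H = 7.007895 / 0.996904 = 7.029658.
Step 5: Under H0, H ~ chi^2(3); p-value = 0.070958.
Step 6: alpha = 0.05. fail to reject H0.

H = 7.0297, df = 3, p = 0.070958, fail to reject H0.


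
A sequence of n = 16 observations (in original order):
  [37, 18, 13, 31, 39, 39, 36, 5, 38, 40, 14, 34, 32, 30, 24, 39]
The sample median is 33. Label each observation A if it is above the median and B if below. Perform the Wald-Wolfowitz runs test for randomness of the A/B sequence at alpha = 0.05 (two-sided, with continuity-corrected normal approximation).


Step 1: Compute median = 33; label A = above, B = below.
Labels in order: ABBBAAABAABABBBA  (n_A = 8, n_B = 8)
Step 2: Count runs R = 9.
Step 3: Under H0 (random ordering), E[R] = 2*n_A*n_B/(n_A+n_B) + 1 = 2*8*8/16 + 1 = 9.0000.
        Var[R] = 2*n_A*n_B*(2*n_A*n_B - n_A - n_B) / ((n_A+n_B)^2 * (n_A+n_B-1)) = 14336/3840 = 3.7333.
        SD[R] = 1.9322.
Step 4: R = E[R], so z = 0 with no continuity correction.
Step 5: Two-sided p-value via normal approximation = 2*(1 - Phi(|z|)) = 1.000000.
Step 6: alpha = 0.05. fail to reject H0.

R = 9, z = 0.0000, p = 1.000000, fail to reject H0.


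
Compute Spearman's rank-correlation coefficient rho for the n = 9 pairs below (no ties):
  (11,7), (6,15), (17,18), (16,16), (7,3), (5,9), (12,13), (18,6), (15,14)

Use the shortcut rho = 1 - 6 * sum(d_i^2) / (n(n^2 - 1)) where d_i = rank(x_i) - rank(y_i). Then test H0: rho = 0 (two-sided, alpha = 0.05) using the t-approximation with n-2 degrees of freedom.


Step 1: Rank x and y separately (midranks; no ties here).
rank(x): 11->4, 6->2, 17->8, 16->7, 7->3, 5->1, 12->5, 18->9, 15->6
rank(y): 7->3, 15->7, 18->9, 16->8, 3->1, 9->4, 13->5, 6->2, 14->6
Step 2: d_i = R_x(i) - R_y(i); compute d_i^2.
  (4-3)^2=1, (2-7)^2=25, (8-9)^2=1, (7-8)^2=1, (3-1)^2=4, (1-4)^2=9, (5-5)^2=0, (9-2)^2=49, (6-6)^2=0
sum(d^2) = 90.
Step 3: rho = 1 - 6*90 / (9*(9^2 - 1)) = 1 - 540/720 = 0.250000.
Step 4: Under H0, t = rho * sqrt((n-2)/(1-rho^2)) = 0.6831 ~ t(7).
Step 5: Two-sided p-value from the t-distribution with 7 df = 0.516490.
Step 6: alpha = 0.05. fail to reject H0.

rho = 0.2500, p = 0.516490, fail to reject H0 at alpha = 0.05.


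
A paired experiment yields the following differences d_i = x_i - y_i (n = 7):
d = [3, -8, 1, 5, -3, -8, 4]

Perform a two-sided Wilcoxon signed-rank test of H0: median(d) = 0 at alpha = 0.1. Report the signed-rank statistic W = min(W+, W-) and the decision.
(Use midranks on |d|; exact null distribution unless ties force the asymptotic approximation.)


Step 1: Drop any zero differences (none here) and take |d_i|.
|d| = [3, 8, 1, 5, 3, 8, 4]
Step 2: Midrank |d_i| (ties get averaged ranks).
ranks: |3|->2.5, |8|->6.5, |1|->1, |5|->5, |3|->2.5, |8|->6.5, |4|->4
Step 3: Attach original signs; sum ranks with positive sign and with negative sign.
W+ = 2.5 + 1 + 5 + 4 = 12.5
W- = 6.5 + 2.5 + 6.5 = 15.5
(Check: W+ + W- = 28 should equal n(n+1)/2 = 28.)
Step 4: Test statistic W = min(W+, W-) = 12.5.
Step 5: Ties in |d|, so use the tie-corrected normal approximation.
        E[W] = n(n+1)/4 = 7*8/4 = 14.
        Tie groups: |d|=3 (t=2), |d|=8 (t=2); sum(t^3 - t) = 12.
        Var[W] = n(n+1)(2n+1)/24 - sum(t^3-t)/48 = 840/24 - 12/48 = 34.75.
        z = (W - E[W]) / sqrt(Var[W]) = (12.5 - 14) / 5.8949 = -0.2545.
        Two-sided p = 2*Phi(z) = 0.799143.
Step 6: alpha = 0.1. fail to reject H0.

W+ = 12.5, W- = 15.5, W = min = 12.5, p = 0.799143, fail to reject H0.


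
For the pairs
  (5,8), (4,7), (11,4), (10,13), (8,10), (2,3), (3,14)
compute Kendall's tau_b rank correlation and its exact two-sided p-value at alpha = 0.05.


Step 1: Enumerate the 21 unordered pairs (i,j) with i<j and classify each by sign(x_j-x_i) * sign(y_j-y_i).
  (1,2):dx=-1,dy=-1->C; (1,3):dx=+6,dy=-4->D; (1,4):dx=+5,dy=+5->C; (1,5):dx=+3,dy=+2->C
  (1,6):dx=-3,dy=-5->C; (1,7):dx=-2,dy=+6->D; (2,3):dx=+7,dy=-3->D; (2,4):dx=+6,dy=+6->C
  (2,5):dx=+4,dy=+3->C; (2,6):dx=-2,dy=-4->C; (2,7):dx=-1,dy=+7->D; (3,4):dx=-1,dy=+9->D
  (3,5):dx=-3,dy=+6->D; (3,6):dx=-9,dy=-1->C; (3,7):dx=-8,dy=+10->D; (4,5):dx=-2,dy=-3->C
  (4,6):dx=-8,dy=-10->C; (4,7):dx=-7,dy=+1->D; (5,6):dx=-6,dy=-7->C; (5,7):dx=-5,dy=+4->D
  (6,7):dx=+1,dy=+11->C
Step 2: C = 12, D = 9, total pairs = 21.
Step 3: tau = (C - D)/(n(n-1)/2) = (12 - 9)/21 = 0.142857.
Step 4: Exact two-sided p-value (enumerate n! = 5040 permutations of y under H0): p = 0.772619.
Step 5: alpha = 0.05. fail to reject H0.

tau_b = 0.1429 (C=12, D=9), p = 0.772619, fail to reject H0.


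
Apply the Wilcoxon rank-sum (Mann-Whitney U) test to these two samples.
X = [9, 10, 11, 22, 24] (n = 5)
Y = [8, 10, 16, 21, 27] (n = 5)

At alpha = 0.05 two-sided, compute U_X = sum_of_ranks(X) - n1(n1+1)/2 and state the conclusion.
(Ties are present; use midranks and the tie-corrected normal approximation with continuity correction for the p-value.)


Step 1: Combine and sort all 10 observations; assign midranks.
sorted (value, group): (8,Y), (9,X), (10,X), (10,Y), (11,X), (16,Y), (21,Y), (22,X), (24,X), (27,Y)
ranks: 8->1, 9->2, 10->3.5, 10->3.5, 11->5, 16->6, 21->7, 22->8, 24->9, 27->10
Step 2: Rank sum for X: R1 = 2 + 3.5 + 5 + 8 + 9 = 27.5.
Step 3: U_X = R1 - n1(n1+1)/2 = 27.5 - 5*6/2 = 27.5 - 15 = 12.5.
       U_Y = n1*n2 - U_X = 25 - 12.5 = 12.5.
Step 4: Ties are present, so use the tie-corrected normal approximation (with continuity correction) for the p-value.
Step 5: p-value = 1.000000; compare to alpha = 0.05. fail to reject H0.

U_X = 12.5, p = 1.000000, fail to reject H0 at alpha = 0.05.


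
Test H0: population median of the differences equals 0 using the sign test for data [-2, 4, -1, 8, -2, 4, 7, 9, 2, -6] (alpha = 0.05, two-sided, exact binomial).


Step 1: Discard zero differences. Original n = 10; n_eff = number of nonzero differences = 10.
Nonzero differences (with sign): -2, +4, -1, +8, -2, +4, +7, +9, +2, -6
Step 2: Count signs: positive = 6, negative = 4.
Step 3: Under H0: P(positive) = 0.5, so the number of positives S ~ Bin(10, 0.5).
Step 4: Two-sided exact p-value = sum of Bin(10,0.5) probabilities at or below the observed probability = 0.753906.
Step 5: alpha = 0.05. fail to reject H0.

n_eff = 10, pos = 6, neg = 4, p = 0.753906, fail to reject H0.


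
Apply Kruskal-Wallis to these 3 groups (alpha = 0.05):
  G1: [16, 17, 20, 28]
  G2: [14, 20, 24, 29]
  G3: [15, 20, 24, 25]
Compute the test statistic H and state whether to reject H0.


Step 1: Combine all N = 12 observations and assign midranks.
sorted (value, group, rank): (14,G2,1), (15,G3,2), (16,G1,3), (17,G1,4), (20,G1,6), (20,G2,6), (20,G3,6), (24,G2,8.5), (24,G3,8.5), (25,G3,10), (28,G1,11), (29,G2,12)
Step 2: Sum ranks within each group.
R_1 = 24 (n_1 = 4)
R_2 = 27.5 (n_2 = 4)
R_3 = 26.5 (n_3 = 4)
Step 3: H = 12/(N(N+1)) * sum(R_i^2/n_i) - 3(N+1)
     = 12/(12*13) * (24^2/4 + 27.5^2/4 + 26.5^2/4) - 3*13
     = 0.076923 * 508.625 - 39
     = 0.125000.
Step 4: Ties present; correction factor C = 1 - 30/(12^3 - 12) = 0.982517. Corrected H = 0.125000 / 0.982517 = 0.127224.
Step 5: Under H0, H ~ chi^2(2); p-value = 0.938369.
Step 6: alpha = 0.05. fail to reject H0.

H = 0.1272, df = 2, p = 0.938369, fail to reject H0.


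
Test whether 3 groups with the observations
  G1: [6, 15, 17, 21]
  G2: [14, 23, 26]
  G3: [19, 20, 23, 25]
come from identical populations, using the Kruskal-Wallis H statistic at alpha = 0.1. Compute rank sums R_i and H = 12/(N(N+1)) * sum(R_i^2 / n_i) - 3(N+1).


Step 1: Combine all N = 11 observations and assign midranks.
sorted (value, group, rank): (6,G1,1), (14,G2,2), (15,G1,3), (17,G1,4), (19,G3,5), (20,G3,6), (21,G1,7), (23,G2,8.5), (23,G3,8.5), (25,G3,10), (26,G2,11)
Step 2: Sum ranks within each group.
R_1 = 15 (n_1 = 4)
R_2 = 21.5 (n_2 = 3)
R_3 = 29.5 (n_3 = 4)
Step 3: H = 12/(N(N+1)) * sum(R_i^2/n_i) - 3(N+1)
     = 12/(11*12) * (15^2/4 + 21.5^2/3 + 29.5^2/4) - 3*12
     = 0.090909 * 427.896 - 36
     = 2.899621.
Step 4: Ties present; correction factor C = 1 - 6/(11^3 - 11) = 0.995455. Corrected H = 2.899621 / 0.995455 = 2.912861.
Step 5: Under H0, H ~ chi^2(2); p-value = 0.233067.
Step 6: alpha = 0.1. fail to reject H0.

H = 2.9129, df = 2, p = 0.233067, fail to reject H0.


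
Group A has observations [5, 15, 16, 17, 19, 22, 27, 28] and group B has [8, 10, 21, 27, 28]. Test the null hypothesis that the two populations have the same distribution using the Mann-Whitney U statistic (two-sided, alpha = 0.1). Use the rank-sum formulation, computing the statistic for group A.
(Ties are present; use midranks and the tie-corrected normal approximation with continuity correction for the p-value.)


Step 1: Combine and sort all 13 observations; assign midranks.
sorted (value, group): (5,X), (8,Y), (10,Y), (15,X), (16,X), (17,X), (19,X), (21,Y), (22,X), (27,X), (27,Y), (28,X), (28,Y)
ranks: 5->1, 8->2, 10->3, 15->4, 16->5, 17->6, 19->7, 21->8, 22->9, 27->10.5, 27->10.5, 28->12.5, 28->12.5
Step 2: Rank sum for X: R1 = 1 + 4 + 5 + 6 + 7 + 9 + 10.5 + 12.5 = 55.
Step 3: U_X = R1 - n1(n1+1)/2 = 55 - 8*9/2 = 55 - 36 = 19.
       U_Y = n1*n2 - U_X = 40 - 19 = 21.
Step 4: Ties are present, so use the tie-corrected normal approximation (with continuity correction) for the p-value.
Step 5: p-value = 0.941492; compare to alpha = 0.1. fail to reject H0.

U_X = 19, p = 0.941492, fail to reject H0 at alpha = 0.1.


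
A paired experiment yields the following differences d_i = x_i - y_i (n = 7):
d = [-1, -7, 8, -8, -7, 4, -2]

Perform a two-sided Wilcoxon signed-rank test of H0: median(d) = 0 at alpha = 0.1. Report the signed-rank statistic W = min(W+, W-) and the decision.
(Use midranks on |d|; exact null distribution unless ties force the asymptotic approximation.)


Step 1: Drop any zero differences (none here) and take |d_i|.
|d| = [1, 7, 8, 8, 7, 4, 2]
Step 2: Midrank |d_i| (ties get averaged ranks).
ranks: |1|->1, |7|->4.5, |8|->6.5, |8|->6.5, |7|->4.5, |4|->3, |2|->2
Step 3: Attach original signs; sum ranks with positive sign and with negative sign.
W+ = 6.5 + 3 = 9.5
W- = 1 + 4.5 + 6.5 + 4.5 + 2 = 18.5
(Check: W+ + W- = 28 should equal n(n+1)/2 = 28.)
Step 4: Test statistic W = min(W+, W-) = 9.5.
Step 5: Ties in |d|, so use the tie-corrected normal approximation.
        E[W] = n(n+1)/4 = 7*8/4 = 14.
        Tie groups: |d|=7 (t=2), |d|=8 (t=2); sum(t^3 - t) = 12.
        Var[W] = n(n+1)(2n+1)/24 - sum(t^3-t)/48 = 840/24 - 12/48 = 34.75.
        z = (W - E[W]) / sqrt(Var[W]) = (9.5 - 14) / 5.8949 = -0.7634.
        Two-sided p = 2*Phi(z) = 0.445243.
Step 6: alpha = 0.1. fail to reject H0.

W+ = 9.5, W- = 18.5, W = min = 9.5, p = 0.445243, fail to reject H0.


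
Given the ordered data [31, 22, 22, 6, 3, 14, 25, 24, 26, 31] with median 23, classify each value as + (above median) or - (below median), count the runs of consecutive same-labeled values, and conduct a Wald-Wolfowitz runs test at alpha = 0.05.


Step 1: Compute median = 23; label A = above, B = below.
Labels in order: ABBBBBAAAA  (n_A = 5, n_B = 5)
Step 2: Count runs R = 3.
Step 3: Under H0 (random ordering), E[R] = 2*n_A*n_B/(n_A+n_B) + 1 = 2*5*5/10 + 1 = 6.0000.
        Var[R] = 2*n_A*n_B*(2*n_A*n_B - n_A - n_B) / ((n_A+n_B)^2 * (n_A+n_B-1)) = 2000/900 = 2.2222.
        SD[R] = 1.4907.
Step 4: Continuity-corrected z = (R + 0.5 - E[R]) / SD[R] = (3 + 0.5 - 6.0000) / 1.4907 = -1.6771.
Step 5: Two-sided p-value via normal approximation = 2*(1 - Phi(|z|)) = 0.093533.
Step 6: alpha = 0.05. fail to reject H0.

R = 3, z = -1.6771, p = 0.093533, fail to reject H0.


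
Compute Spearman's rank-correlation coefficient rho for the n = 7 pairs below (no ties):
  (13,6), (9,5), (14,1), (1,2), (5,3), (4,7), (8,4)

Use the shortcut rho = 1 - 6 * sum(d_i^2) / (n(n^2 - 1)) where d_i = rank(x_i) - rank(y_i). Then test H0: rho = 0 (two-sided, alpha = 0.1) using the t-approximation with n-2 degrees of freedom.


Step 1: Rank x and y separately (midranks; no ties here).
rank(x): 13->6, 9->5, 14->7, 1->1, 5->3, 4->2, 8->4
rank(y): 6->6, 5->5, 1->1, 2->2, 3->3, 7->7, 4->4
Step 2: d_i = R_x(i) - R_y(i); compute d_i^2.
  (6-6)^2=0, (5-5)^2=0, (7-1)^2=36, (1-2)^2=1, (3-3)^2=0, (2-7)^2=25, (4-4)^2=0
sum(d^2) = 62.
Step 3: rho = 1 - 6*62 / (7*(7^2 - 1)) = 1 - 372/336 = -0.107143.
Step 4: Under H0, t = rho * sqrt((n-2)/(1-rho^2)) = -0.2410 ~ t(5).
Step 5: Two-sided p-value from the t-distribution with 5 df = 0.819151.
Step 6: alpha = 0.1. fail to reject H0.

rho = -0.1071, p = 0.819151, fail to reject H0 at alpha = 0.1.


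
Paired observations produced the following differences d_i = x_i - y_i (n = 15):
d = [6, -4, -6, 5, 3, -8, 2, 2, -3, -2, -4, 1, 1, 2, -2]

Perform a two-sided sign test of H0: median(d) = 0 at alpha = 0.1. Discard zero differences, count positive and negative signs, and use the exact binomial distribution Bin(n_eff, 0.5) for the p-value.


Step 1: Discard zero differences. Original n = 15; n_eff = number of nonzero differences = 15.
Nonzero differences (with sign): +6, -4, -6, +5, +3, -8, +2, +2, -3, -2, -4, +1, +1, +2, -2
Step 2: Count signs: positive = 8, negative = 7.
Step 3: Under H0: P(positive) = 0.5, so the number of positives S ~ Bin(15, 0.5).
Step 4: Two-sided exact p-value = sum of Bin(15,0.5) probabilities at or below the observed probability = 1.000000.
Step 5: alpha = 0.1. fail to reject H0.

n_eff = 15, pos = 8, neg = 7, p = 1.000000, fail to reject H0.


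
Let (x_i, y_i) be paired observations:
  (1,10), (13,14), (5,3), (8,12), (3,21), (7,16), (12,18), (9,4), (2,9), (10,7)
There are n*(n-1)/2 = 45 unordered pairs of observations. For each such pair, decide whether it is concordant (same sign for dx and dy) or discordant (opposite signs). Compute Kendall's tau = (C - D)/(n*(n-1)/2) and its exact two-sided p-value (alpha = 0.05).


Step 1: Enumerate the 45 unordered pairs (i,j) with i<j and classify each by sign(x_j-x_i) * sign(y_j-y_i).
  (1,2):dx=+12,dy=+4->C; (1,3):dx=+4,dy=-7->D; (1,4):dx=+7,dy=+2->C; (1,5):dx=+2,dy=+11->C
  (1,6):dx=+6,dy=+6->C; (1,7):dx=+11,dy=+8->C; (1,8):dx=+8,dy=-6->D; (1,9):dx=+1,dy=-1->D
  (1,10):dx=+9,dy=-3->D; (2,3):dx=-8,dy=-11->C; (2,4):dx=-5,dy=-2->C; (2,5):dx=-10,dy=+7->D
  (2,6):dx=-6,dy=+2->D; (2,7):dx=-1,dy=+4->D; (2,8):dx=-4,dy=-10->C; (2,9):dx=-11,dy=-5->C
  (2,10):dx=-3,dy=-7->C; (3,4):dx=+3,dy=+9->C; (3,5):dx=-2,dy=+18->D; (3,6):dx=+2,dy=+13->C
  (3,7):dx=+7,dy=+15->C; (3,8):dx=+4,dy=+1->C; (3,9):dx=-3,dy=+6->D; (3,10):dx=+5,dy=+4->C
  (4,5):dx=-5,dy=+9->D; (4,6):dx=-1,dy=+4->D; (4,7):dx=+4,dy=+6->C; (4,8):dx=+1,dy=-8->D
  (4,9):dx=-6,dy=-3->C; (4,10):dx=+2,dy=-5->D; (5,6):dx=+4,dy=-5->D; (5,7):dx=+9,dy=-3->D
  (5,8):dx=+6,dy=-17->D; (5,9):dx=-1,dy=-12->C; (5,10):dx=+7,dy=-14->D; (6,7):dx=+5,dy=+2->C
  (6,8):dx=+2,dy=-12->D; (6,9):dx=-5,dy=-7->C; (6,10):dx=+3,dy=-9->D; (7,8):dx=-3,dy=-14->C
  (7,9):dx=-10,dy=-9->C; (7,10):dx=-2,dy=-11->C; (8,9):dx=-7,dy=+5->D; (8,10):dx=+1,dy=+3->C
  (9,10):dx=+8,dy=-2->D
Step 2: C = 24, D = 21, total pairs = 45.
Step 3: tau = (C - D)/(n(n-1)/2) = (24 - 21)/45 = 0.066667.
Step 4: Exact two-sided p-value (enumerate n! = 3628800 permutations of y under H0): p = 0.861801.
Step 5: alpha = 0.05. fail to reject H0.

tau_b = 0.0667 (C=24, D=21), p = 0.861801, fail to reject H0.


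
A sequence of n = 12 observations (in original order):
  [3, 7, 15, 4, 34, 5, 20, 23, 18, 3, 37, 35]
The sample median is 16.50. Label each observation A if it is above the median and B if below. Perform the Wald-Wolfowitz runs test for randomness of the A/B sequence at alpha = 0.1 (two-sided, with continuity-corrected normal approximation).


Step 1: Compute median = 16.50; label A = above, B = below.
Labels in order: BBBBABAAABAA  (n_A = 6, n_B = 6)
Step 2: Count runs R = 6.
Step 3: Under H0 (random ordering), E[R] = 2*n_A*n_B/(n_A+n_B) + 1 = 2*6*6/12 + 1 = 7.0000.
        Var[R] = 2*n_A*n_B*(2*n_A*n_B - n_A - n_B) / ((n_A+n_B)^2 * (n_A+n_B-1)) = 4320/1584 = 2.7273.
        SD[R] = 1.6514.
Step 4: Continuity-corrected z = (R + 0.5 - E[R]) / SD[R] = (6 + 0.5 - 7.0000) / 1.6514 = -0.3028.
Step 5: Two-sided p-value via normal approximation = 2*(1 - Phi(|z|)) = 0.762069.
Step 6: alpha = 0.1. fail to reject H0.

R = 6, z = -0.3028, p = 0.762069, fail to reject H0.


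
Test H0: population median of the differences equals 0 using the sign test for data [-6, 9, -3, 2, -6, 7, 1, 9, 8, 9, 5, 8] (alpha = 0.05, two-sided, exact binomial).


Step 1: Discard zero differences. Original n = 12; n_eff = number of nonzero differences = 12.
Nonzero differences (with sign): -6, +9, -3, +2, -6, +7, +1, +9, +8, +9, +5, +8
Step 2: Count signs: positive = 9, negative = 3.
Step 3: Under H0: P(positive) = 0.5, so the number of positives S ~ Bin(12, 0.5).
Step 4: Two-sided exact p-value = sum of Bin(12,0.5) probabilities at or below the observed probability = 0.145996.
Step 5: alpha = 0.05. fail to reject H0.

n_eff = 12, pos = 9, neg = 3, p = 0.145996, fail to reject H0.


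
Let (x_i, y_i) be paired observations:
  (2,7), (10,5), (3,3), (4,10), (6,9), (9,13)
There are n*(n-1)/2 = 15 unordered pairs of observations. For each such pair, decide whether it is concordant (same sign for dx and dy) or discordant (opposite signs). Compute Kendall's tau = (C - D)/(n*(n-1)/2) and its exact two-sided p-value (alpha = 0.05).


Step 1: Enumerate the 15 unordered pairs (i,j) with i<j and classify each by sign(x_j-x_i) * sign(y_j-y_i).
  (1,2):dx=+8,dy=-2->D; (1,3):dx=+1,dy=-4->D; (1,4):dx=+2,dy=+3->C; (1,5):dx=+4,dy=+2->C
  (1,6):dx=+7,dy=+6->C; (2,3):dx=-7,dy=-2->C; (2,4):dx=-6,dy=+5->D; (2,5):dx=-4,dy=+4->D
  (2,6):dx=-1,dy=+8->D; (3,4):dx=+1,dy=+7->C; (3,5):dx=+3,dy=+6->C; (3,6):dx=+6,dy=+10->C
  (4,5):dx=+2,dy=-1->D; (4,6):dx=+5,dy=+3->C; (5,6):dx=+3,dy=+4->C
Step 2: C = 9, D = 6, total pairs = 15.
Step 3: tau = (C - D)/(n(n-1)/2) = (9 - 6)/15 = 0.200000.
Step 4: Exact two-sided p-value (enumerate n! = 720 permutations of y under H0): p = 0.719444.
Step 5: alpha = 0.05. fail to reject H0.

tau_b = 0.2000 (C=9, D=6), p = 0.719444, fail to reject H0.


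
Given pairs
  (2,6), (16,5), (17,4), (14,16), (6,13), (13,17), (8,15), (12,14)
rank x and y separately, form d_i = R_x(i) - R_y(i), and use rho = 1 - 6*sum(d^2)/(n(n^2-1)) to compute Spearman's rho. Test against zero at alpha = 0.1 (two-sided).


Step 1: Rank x and y separately (midranks; no ties here).
rank(x): 2->1, 16->7, 17->8, 14->6, 6->2, 13->5, 8->3, 12->4
rank(y): 6->3, 5->2, 4->1, 16->7, 13->4, 17->8, 15->6, 14->5
Step 2: d_i = R_x(i) - R_y(i); compute d_i^2.
  (1-3)^2=4, (7-2)^2=25, (8-1)^2=49, (6-7)^2=1, (2-4)^2=4, (5-8)^2=9, (3-6)^2=9, (4-5)^2=1
sum(d^2) = 102.
Step 3: rho = 1 - 6*102 / (8*(8^2 - 1)) = 1 - 612/504 = -0.214286.
Step 4: Under H0, t = rho * sqrt((n-2)/(1-rho^2)) = -0.5374 ~ t(6).
Step 5: Two-sided p-value from the t-distribution with 6 df = 0.610344.
Step 6: alpha = 0.1. fail to reject H0.

rho = -0.2143, p = 0.610344, fail to reject H0 at alpha = 0.1.


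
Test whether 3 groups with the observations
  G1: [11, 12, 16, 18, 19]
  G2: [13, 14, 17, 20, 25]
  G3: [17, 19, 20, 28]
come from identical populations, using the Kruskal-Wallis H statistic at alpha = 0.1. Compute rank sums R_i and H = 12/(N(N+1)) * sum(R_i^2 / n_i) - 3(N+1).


Step 1: Combine all N = 14 observations and assign midranks.
sorted (value, group, rank): (11,G1,1), (12,G1,2), (13,G2,3), (14,G2,4), (16,G1,5), (17,G2,6.5), (17,G3,6.5), (18,G1,8), (19,G1,9.5), (19,G3,9.5), (20,G2,11.5), (20,G3,11.5), (25,G2,13), (28,G3,14)
Step 2: Sum ranks within each group.
R_1 = 25.5 (n_1 = 5)
R_2 = 38 (n_2 = 5)
R_3 = 41.5 (n_3 = 4)
Step 3: H = 12/(N(N+1)) * sum(R_i^2/n_i) - 3(N+1)
     = 12/(14*15) * (25.5^2/5 + 38^2/5 + 41.5^2/4) - 3*15
     = 0.057143 * 849.413 - 45
     = 3.537857.
Step 4: Ties present; correction factor C = 1 - 18/(14^3 - 14) = 0.993407. Corrected H = 3.537857 / 0.993407 = 3.561338.
Step 5: Under H0, H ~ chi^2(2); p-value = 0.168525.
Step 6: alpha = 0.1. fail to reject H0.

H = 3.5613, df = 2, p = 0.168525, fail to reject H0.


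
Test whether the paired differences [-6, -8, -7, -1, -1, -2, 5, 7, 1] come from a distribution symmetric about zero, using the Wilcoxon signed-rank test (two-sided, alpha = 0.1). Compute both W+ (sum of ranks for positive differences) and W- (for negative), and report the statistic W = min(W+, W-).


Step 1: Drop any zero differences (none here) and take |d_i|.
|d| = [6, 8, 7, 1, 1, 2, 5, 7, 1]
Step 2: Midrank |d_i| (ties get averaged ranks).
ranks: |6|->6, |8|->9, |7|->7.5, |1|->2, |1|->2, |2|->4, |5|->5, |7|->7.5, |1|->2
Step 3: Attach original signs; sum ranks with positive sign and with negative sign.
W+ = 5 + 7.5 + 2 = 14.5
W- = 6 + 9 + 7.5 + 2 + 2 + 4 = 30.5
(Check: W+ + W- = 45 should equal n(n+1)/2 = 45.)
Step 4: Test statistic W = min(W+, W-) = 14.5.
Step 5: Ties in |d|, so use the tie-corrected normal approximation.
        E[W] = n(n+1)/4 = 9*10/4 = 22.5.
        Tie groups: |d|=1 (t=3), |d|=7 (t=2); sum(t^3 - t) = 30.
        Var[W] = n(n+1)(2n+1)/24 - sum(t^3-t)/48 = 1710/24 - 30/48 = 70.625.
        z = (W - E[W]) / sqrt(Var[W]) = (14.5 - 22.5) / 8.4039 = -0.9519.
        Two-sided p = 2*Phi(z) = 0.341126.
Step 6: alpha = 0.1. fail to reject H0.

W+ = 14.5, W- = 30.5, W = min = 14.5, p = 0.341126, fail to reject H0.
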